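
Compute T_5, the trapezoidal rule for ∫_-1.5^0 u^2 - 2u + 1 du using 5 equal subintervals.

4.8975

Δu = (0 − (-1.5))/5 = 0.3.
f(-1.5) = 6.25, f(-1.2) = 4.84, f(-0.9) = 3.61, f(-0.6) = 2.56, f(-0.3) = 1.69, f(0) = 1.
T_5 = (Δu/2)·[f(u_0) + 2f(u_1) + ... + 2f(u_{4}) + f(u_5)].
Sum = 4.8975.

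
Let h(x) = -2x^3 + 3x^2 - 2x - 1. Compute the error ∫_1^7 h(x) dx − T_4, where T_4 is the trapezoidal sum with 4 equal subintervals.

47.25

Exact integral: ∫_1^7 h(x) dx = -912.
T_4 = -959.25.
Error = -912 − (-959.25) = 47.25.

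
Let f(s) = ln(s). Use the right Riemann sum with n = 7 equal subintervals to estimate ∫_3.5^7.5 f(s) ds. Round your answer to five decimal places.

6.94072

Δs = (7.5 − 3.5)/7 = 4/7.
Right endpoints: 57/14, 65/14, 73/14, 81/14, 89/14, 97/14, 7.5.
f(57/14) ≈ 1.40399, f(65/14) ≈ 1.53533, f(73/14) ≈ 1.65140, f(81/14) ≈ 1.75539, f(89/14) ≈ 1.84958, f(97/14) ≈ 1.93565, f(7.5) ≈ 2.01490.
Sum = Δs · [f(57/14) + f(65/14) + f(73/14) + ...].
Sum ≈ 6.94072.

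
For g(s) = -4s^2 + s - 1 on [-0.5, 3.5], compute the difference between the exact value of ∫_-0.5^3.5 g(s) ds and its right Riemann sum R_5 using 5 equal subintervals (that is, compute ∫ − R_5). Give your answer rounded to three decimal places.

19.307

Exact integral: ∫_-0.5^3.5 g(s) ds ≈ -55.33333.
R_5 = -74.64.
Error ≈ -55.33333 − (-74.64) ≈ 19.307.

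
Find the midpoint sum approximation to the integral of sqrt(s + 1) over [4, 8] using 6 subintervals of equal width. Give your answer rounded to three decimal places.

Δs = (8 − 4)/6 = 2/3.
Midpoints: 13/3, 5, 17/3, 19/3, 7, 23/3.
f(13/3) ≈ 2.309, f(5) ≈ 2.449, f(17/3) ≈ 2.582, f(19/3) ≈ 2.708, f(7) ≈ 2.828, f(23/3) ≈ 2.944.
Sum = Δs · [f(13/3) + f(5) + f(17/3) + ...].
Sum ≈ 10.547.

10.547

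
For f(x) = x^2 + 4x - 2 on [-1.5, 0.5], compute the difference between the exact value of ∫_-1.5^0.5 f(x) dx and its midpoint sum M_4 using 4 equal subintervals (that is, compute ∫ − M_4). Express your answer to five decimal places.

0.04167

Exact integral: ∫_-1.5^0.5 f(x) dx ≈ -6.8333333.
M_4 = -6.875.
Error ≈ -6.8333333 − (-6.875) ≈ 0.04167.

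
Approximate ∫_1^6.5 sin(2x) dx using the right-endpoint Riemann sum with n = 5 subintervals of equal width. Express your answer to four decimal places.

Δx = (6.5 − 1)/5 = 1.1.
Right endpoints: 2.1, 3.2, 4.3, 5.4, 6.5.
f(2.1) ≈ -0.8716, f(3.2) ≈ 0.1165, f(4.3) ≈ 0.7344, f(5.4) ≈ -0.9809, f(6.5) ≈ 0.4202.
Sum = Δx · [f(2.1) + f(3.2) + f(4.3) + f(5.4) + f(6.5)].
Sum ≈ -0.6395.

-0.6395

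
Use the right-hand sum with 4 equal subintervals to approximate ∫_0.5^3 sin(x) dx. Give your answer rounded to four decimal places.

Δx = (3 − 0.5)/4 = 0.625.
Right endpoints: 1.125, 1.75, 2.375, 3.
f(1.125) ≈ 0.9023, f(1.75) ≈ 0.9840, f(2.375) ≈ 0.6937, f(3) ≈ 0.1411.
Sum = Δx · [f(1.125) + f(1.75) + f(2.375) + f(3)].
Sum ≈ 1.7007.

1.7007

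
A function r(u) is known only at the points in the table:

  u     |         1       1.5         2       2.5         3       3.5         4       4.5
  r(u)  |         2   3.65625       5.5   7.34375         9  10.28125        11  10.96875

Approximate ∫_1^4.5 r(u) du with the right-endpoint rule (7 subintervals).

28.875

Δu = 0.5.
Sum = 0.5·[3.65625 + 5.5 + 7.34375 + 9 + 10.28125 + 11 + 10.96875] = 28.875.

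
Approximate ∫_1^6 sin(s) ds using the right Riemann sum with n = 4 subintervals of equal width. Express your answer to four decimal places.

Δs = (6 − 1)/4 = 1.25.
Right endpoints: 2.25, 3.5, 4.75, 6.
f(2.25) ≈ 0.7781, f(3.5) ≈ -0.3508, f(4.75) ≈ -0.9993, f(6) ≈ -0.2794.
Sum = Δs · [f(2.25) + f(3.5) + f(4.75) + f(6)].
Sum ≈ -1.0643.

-1.0643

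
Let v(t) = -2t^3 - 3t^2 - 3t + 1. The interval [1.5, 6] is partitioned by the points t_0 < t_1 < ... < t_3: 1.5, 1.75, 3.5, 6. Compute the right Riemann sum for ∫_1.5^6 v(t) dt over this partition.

-1629.5390625

Subinterval widths: 0.25, 1.75, 2.5.
Right endpoints: 1.75, 3.5, 6.
v(1.75) = -24.15625, v(3.5) = -132, v(6) = -557.
Sum = Σ Δt_i · v(t_i).
Sum = -1629.5390625.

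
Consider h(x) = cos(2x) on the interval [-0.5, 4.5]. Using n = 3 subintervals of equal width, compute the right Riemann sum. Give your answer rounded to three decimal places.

-1.310

Δx = (4.5 − (-0.5))/3 = 5/3.
Right endpoints: 7/6, 17/6, 4.5.
h(7/6) ≈ -0.691, h(17/6) ≈ 0.816, h(4.5) ≈ -0.911.
Sum = Δx · [h(7/6) + h(17/6) + h(4.5)].
Sum ≈ -1.310.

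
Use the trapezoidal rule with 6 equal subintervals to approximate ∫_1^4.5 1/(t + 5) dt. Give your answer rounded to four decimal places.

Δt = (4.5 − 1)/6 = 7/12.
f(1) = 1/6, f(19/12) = 12/79, f(13/6) = 6/43, f(2.75) = 4/31, f(10/3) = 0.12, f(47/12) = 12/107, f(4.5) = 2/19.
T_6 = (Δt/2)·[f(t_0) + 2f(t_1) + ... + 2f(t_{5}) + f(t_6)].
Sum ≈ 0.4600.

0.4600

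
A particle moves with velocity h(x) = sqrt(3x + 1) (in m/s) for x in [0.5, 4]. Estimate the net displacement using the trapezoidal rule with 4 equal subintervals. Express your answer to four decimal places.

Δx = (4 − 0.5)/4 = 0.875.
h(0.5) ≈ 1.5811, h(1.375) ≈ 2.2638, h(2.25) ≈ 2.7839, h(3.125) ≈ 3.2210, h(4) ≈ 3.6056.
T_4 = (Δx/2)·[h(x_0) + 2h(x_1) + 2h(x_2) + 2h(x_3) + h(x_4)].
Sum ≈ 9.5043.

9.5043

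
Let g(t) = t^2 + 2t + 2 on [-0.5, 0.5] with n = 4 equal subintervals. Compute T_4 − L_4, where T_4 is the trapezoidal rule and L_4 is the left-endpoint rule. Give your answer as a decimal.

T_4 = 2.09375.
L_4 = 1.84375.
T_4 − L_4 = 0.25.

0.25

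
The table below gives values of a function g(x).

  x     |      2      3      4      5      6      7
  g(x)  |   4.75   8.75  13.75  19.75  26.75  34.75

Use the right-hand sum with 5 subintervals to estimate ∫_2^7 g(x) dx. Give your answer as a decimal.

103.75

Δx = 1.
Sum = 1·[8.75 + 13.75 + 19.75 + 26.75 + 34.75] = 103.75.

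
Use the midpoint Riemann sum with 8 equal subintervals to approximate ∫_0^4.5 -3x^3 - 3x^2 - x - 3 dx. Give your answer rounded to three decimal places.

Δx = (4.5 − 0)/8 = 0.5625.
Midpoints: 0.28125, 0.84375, 1.40625, 1.96875, 2.53125, 3.09375, 3.65625, 4.21875.
f(0.28125) = -117483/32768, f(0.84375) = -254985/32768, f(1.40625) = -612159/32768, f(1.96875) = -1293981/32768, f(2.53125) = -2405427/32768, f(3.09375) = -4051473/32768, f(3.65625) = -6337095/32768, f(4.21875) = -9367269/32768.
Sum = Δx · [f(0.28125) + f(0.84375) + f(1.40625) + ...].
Sum ≈ -419.538.

-419.538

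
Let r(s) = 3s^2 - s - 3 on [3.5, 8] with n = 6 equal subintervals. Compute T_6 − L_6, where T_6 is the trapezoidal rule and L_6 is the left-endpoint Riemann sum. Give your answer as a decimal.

T_6 = 431.015625.
L_6 = 374.484375.
T_6 − L_6 = 56.53125.

56.53125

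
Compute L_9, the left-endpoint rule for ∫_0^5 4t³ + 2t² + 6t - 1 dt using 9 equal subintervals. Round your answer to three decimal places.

625.453

Δt = (5 − 0)/9 = 5/9.
Left endpoints: 0, 5/9, 10/9, 5/3, 20/9, 25/9, 10/3, 35/9, 40/9.
f(0) = -1, f(5/9) = 2651/729, f(10/9) = 9931/729, f(5/3) = 893/27, f(20/9) = 48191/729, f(25/9) = 85171/729, f(10/3) = 5113/27, f(35/9) = 209831/729, f(40/9) = 303511/729.
Sum = Δt · [f(0) + f(5/9) + f(10/9) + ...].
Sum ≈ 625.453.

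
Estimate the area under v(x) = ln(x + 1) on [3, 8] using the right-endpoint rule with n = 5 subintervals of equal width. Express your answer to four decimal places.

9.6238

Δx = (8 − 3)/5 = 1.
Right endpoints: 4, 5, 6, 7, 8.
v(4) ≈ 1.6094, v(5) ≈ 1.7918, v(6) ≈ 1.9459, v(7) ≈ 2.0794, v(8) ≈ 2.1972.
Sum = Δx · [v(4) + v(5) + v(6) + v(7) + v(8)].
Sum ≈ 9.6238.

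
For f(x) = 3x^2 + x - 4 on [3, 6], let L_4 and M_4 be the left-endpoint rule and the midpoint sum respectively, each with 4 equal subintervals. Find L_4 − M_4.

-30.234375

L_4 = 159.84375.
M_4 = 190.078125.
L_4 − M_4 = -30.234375.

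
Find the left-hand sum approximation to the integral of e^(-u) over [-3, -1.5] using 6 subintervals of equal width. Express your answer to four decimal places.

17.6355

Δu = (-1.5 − (-3))/6 = 0.25.
Left endpoints: -3, -2.75, -2.5, -2.25, -2, -1.75.
f(-3) ≈ 20.0855, f(-2.75) ≈ 15.6426, f(-2.5) ≈ 12.1825, f(-2.25) ≈ 9.4877, f(-2) ≈ 7.3891, f(-1.75) ≈ 5.7546.
Sum = Δu · [f(-3) + f(-2.75) + f(-2.5) + ...].
Sum ≈ 17.6355.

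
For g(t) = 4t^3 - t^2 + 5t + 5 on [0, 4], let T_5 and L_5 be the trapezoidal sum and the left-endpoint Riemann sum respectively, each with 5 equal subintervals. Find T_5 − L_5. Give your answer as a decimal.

104

T_5 = 304.48.
L_5 = 200.48.
T_5 − L_5 = 104.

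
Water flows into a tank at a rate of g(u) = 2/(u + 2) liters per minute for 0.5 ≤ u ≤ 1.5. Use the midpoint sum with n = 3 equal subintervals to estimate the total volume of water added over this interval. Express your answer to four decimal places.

Δu = (1.5 − 0.5)/3 = 1/3.
Midpoints: 2/3, 1, 4/3.
g(2/3) = 0.75, g(1) = 2/3, g(4/3) = 0.6.
Sum = Δu · [g(2/3) + g(1) + g(4/3)].
Sum ≈ 0.6722.

0.6722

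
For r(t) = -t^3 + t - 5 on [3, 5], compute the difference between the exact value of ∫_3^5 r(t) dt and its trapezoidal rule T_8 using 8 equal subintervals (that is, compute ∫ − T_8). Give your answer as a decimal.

0.25

Exact integral: ∫_3^5 r(t) dt = -138.
T_8 = -138.25.
Error = -138 − (-138.25) = 0.25.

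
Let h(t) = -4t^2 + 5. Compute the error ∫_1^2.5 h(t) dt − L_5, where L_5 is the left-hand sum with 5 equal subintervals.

-3.06

Exact integral: ∫_1^2.5 h(t) dt = -12.
L_5 = -8.94.
Error = -12 − (-8.94) = -3.06.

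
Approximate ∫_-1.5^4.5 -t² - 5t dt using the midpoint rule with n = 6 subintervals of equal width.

Δt = (4.5 − (-1.5))/6 = 1.
Midpoints: -1, 0, 1, 2, 3, 4.
f(-1) = 4, f(0) = 0, f(1) = -6, f(2) = -14, f(3) = -24, f(4) = -36.
Sum = Δt · [f(-1) + f(0) + f(1) + ...].
Sum = -76.

-76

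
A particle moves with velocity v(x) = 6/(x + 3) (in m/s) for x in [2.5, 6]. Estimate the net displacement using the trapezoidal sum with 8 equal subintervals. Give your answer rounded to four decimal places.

2.9568

Δx = (6 − 2.5)/8 = 0.4375.
v(2.5) = 12/11, v(2.9375) = 96/95, v(3.375) = 16/17, v(3.8125) = 96/109, v(4.25) = 24/29, v(4.6875) = 32/41, v(5.125) = 48/65, v(5.5625) = 96/137, v(6) = 2/3.
T_8 = (Δx/2)·[v(x_0) + 2v(x_1) + ... + 2v(x_{7}) + v(x_8)].
Sum ≈ 2.9568.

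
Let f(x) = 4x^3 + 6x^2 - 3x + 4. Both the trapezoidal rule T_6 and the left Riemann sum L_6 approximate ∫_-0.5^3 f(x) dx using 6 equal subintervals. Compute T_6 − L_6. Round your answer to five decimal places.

T_6 ≈ 140.2309028.
L_6 ≈ 96.3350694.
T_6 − L_6 ≈ 43.89583.

43.89583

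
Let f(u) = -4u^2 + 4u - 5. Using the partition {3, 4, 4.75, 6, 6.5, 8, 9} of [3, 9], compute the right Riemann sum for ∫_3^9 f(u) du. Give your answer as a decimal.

-976.9375

Subinterval widths: 1, 0.75, 1.25, 0.5, 1.5, 1.
Right endpoints: 4, 4.75, 6, 6.5, 8, 9.
f(4) = -53, f(4.75) = -76.25, f(6) = -125, f(6.5) = -148, f(8) = -229, f(9) = -293.
Sum = Σ Δu_i · f(u_i).
Sum = -976.9375.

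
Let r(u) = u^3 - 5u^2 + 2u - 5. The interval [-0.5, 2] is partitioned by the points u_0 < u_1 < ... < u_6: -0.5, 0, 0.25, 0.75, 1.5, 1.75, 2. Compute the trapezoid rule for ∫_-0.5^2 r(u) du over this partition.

Subinterval widths: 0.5, 0.25, 0.5, 0.75, 0.25, 0.25.
r(-0.5) = -7.375, r(0) = -5, r(0.25) = -4.796875, r(0.75) = -5.890625, r(1.5) = -9.875, r(1.75) = -11.453125, r(2) = -13.
On each subinterval the trapezoid contributes (Δu_i/2)·[r(u_{i-1}) + r(u_i)].
Sum = -18.625.

-18.625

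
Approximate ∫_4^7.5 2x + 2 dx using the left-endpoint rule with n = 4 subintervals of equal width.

Δx = (7.5 − 4)/4 = 0.875.
Left endpoints: 4, 4.875, 5.75, 6.625.
f(4) = 10, f(4.875) = 11.75, f(5.75) = 13.5, f(6.625) = 15.25.
Sum = Δx · [f(4) + f(4.875) + f(5.75) + f(6.625)].
Sum = 44.1875.

44.1875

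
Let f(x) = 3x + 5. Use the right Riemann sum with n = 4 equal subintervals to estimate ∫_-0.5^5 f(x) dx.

75.96875

Δx = (5 − (-0.5))/4 = 1.375.
Right endpoints: 0.875, 2.25, 3.625, 5.
f(0.875) = 7.625, f(2.25) = 11.75, f(3.625) = 15.875, f(5) = 20.
Sum = Δx · [f(0.875) + f(2.25) + f(3.625) + f(5)].
Sum = 75.96875.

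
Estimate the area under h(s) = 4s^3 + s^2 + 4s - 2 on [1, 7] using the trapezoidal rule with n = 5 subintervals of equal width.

Δs = (7 − 1)/5 = 1.2.
h(1) = 7, h(2.2) = 54.232, h(3.4) = 180.376, h(4.6) = 426.904, h(5.8) = 835.288, h(7) = 1447.
T_5 = (Δs/2)·[h(s_0) + 2h(s_1) + ... + 2h(s_{4}) + h(s_5)].
Sum = 2668.56.

2668.56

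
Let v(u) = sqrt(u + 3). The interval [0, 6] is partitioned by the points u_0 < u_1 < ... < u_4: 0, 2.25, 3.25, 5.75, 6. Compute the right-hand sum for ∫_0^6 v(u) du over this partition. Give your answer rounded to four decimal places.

15.8005

Subinterval widths: 2.25, 1, 2.5, 0.25.
Right endpoints: 2.25, 3.25, 5.75, 6.
v(2.25) ≈ 2.2913, v(3.25) ≈ 2.5000, v(5.75) ≈ 2.9580, v(6) ≈ 3.0000.
Sum = Σ Δu_i · v(u_i).
Sum ≈ 15.8005.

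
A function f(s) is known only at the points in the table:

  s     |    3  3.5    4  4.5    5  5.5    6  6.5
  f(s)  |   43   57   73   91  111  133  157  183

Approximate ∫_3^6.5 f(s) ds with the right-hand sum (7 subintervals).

402.5

Δs = 0.5.
Sum = 0.5·[57 + 73 + 91 + 111 + 133 + 157 + 183] = 402.5.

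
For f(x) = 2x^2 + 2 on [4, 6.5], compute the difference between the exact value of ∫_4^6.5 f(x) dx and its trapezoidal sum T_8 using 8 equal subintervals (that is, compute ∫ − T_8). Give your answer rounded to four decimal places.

-0.0814

Exact integral: ∫_4^6.5 f(x) dx ≈ 145.416667.
T_8 ≈ 145.498047.
Error ≈ 145.416667 − 145.498047 ≈ -0.0814.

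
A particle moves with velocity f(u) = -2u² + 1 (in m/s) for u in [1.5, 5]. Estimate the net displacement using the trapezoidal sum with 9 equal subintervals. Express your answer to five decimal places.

Δu = (5 − 1.5)/9 = 7/18.
f(1.5) = -3.5, f(17/9) = -497/81, f(41/18) = -1519/162, f(8/3) = -119/9, f(55/18) = -2863/162, f(31/9) = -1841/81, f(23/6) = -511/18, f(38/9) = -2807/81, f(83/18) = -6727/162, f(5) = -49.
T_9 = (Δu/2)·[f(u_0) + 2f(u_1) + ... + 2f(u_{8}) + f(u_9)].
Sum ≈ -77.75977.

-77.75977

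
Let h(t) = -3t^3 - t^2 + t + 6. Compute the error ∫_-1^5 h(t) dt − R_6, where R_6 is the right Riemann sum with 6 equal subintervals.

Exact integral: ∫_-1^5 h(t) dt = -462.
R_6 = -679.
Error = -462 − (-679) = 217.

217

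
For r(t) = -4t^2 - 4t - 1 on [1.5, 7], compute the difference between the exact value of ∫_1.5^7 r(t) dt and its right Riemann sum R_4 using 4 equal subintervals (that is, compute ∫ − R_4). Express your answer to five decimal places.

Exact integral: ∫_1.5^7 r(t) dt ≈ -551.8333333.
R_4 = -702.453125.
Error ≈ -551.8333333 − (-702.453125) ≈ 150.61979.

150.61979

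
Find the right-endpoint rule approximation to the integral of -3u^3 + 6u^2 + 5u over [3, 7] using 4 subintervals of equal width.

Δu = (7 − 3)/4 = 1.
Right endpoints: 4, 5, 6, 7.
f(4) = -76, f(5) = -200, f(6) = -402, f(7) = -700.
Sum = Δu · [f(4) + f(5) + f(6) + f(7)].
Sum = -1378.

-1378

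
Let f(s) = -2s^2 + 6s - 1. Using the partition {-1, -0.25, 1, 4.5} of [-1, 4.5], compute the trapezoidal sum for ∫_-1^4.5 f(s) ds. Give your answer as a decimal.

-24.25

Subinterval widths: 0.75, 1.25, 3.5.
f(-1) = -9, f(-0.25) = -2.625, f(1) = 3, f(4.5) = -14.5.
On each subinterval the trapezoid contributes (Δs_i/2)·[f(s_{i-1}) + f(s_i)].
Sum = -24.25.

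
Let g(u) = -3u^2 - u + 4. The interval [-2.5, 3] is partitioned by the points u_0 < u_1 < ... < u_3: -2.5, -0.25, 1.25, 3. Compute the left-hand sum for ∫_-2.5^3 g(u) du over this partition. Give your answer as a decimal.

-24.859375

Subinterval widths: 2.25, 1.5, 1.75.
Left endpoints: -2.5, -0.25, 1.25.
g(-2.5) = -12.25, g(-0.25) = 4.0625, g(1.25) = -1.9375.
Sum = Σ Δu_i · g(u_i).
Sum = -24.859375.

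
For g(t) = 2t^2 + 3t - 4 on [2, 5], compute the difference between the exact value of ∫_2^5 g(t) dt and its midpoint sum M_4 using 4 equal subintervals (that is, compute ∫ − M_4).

Exact integral: ∫_2^5 g(t) dt = 97.5.
M_4 = 97.21875.
Error = 97.5 − 97.21875 = 0.28125.

0.28125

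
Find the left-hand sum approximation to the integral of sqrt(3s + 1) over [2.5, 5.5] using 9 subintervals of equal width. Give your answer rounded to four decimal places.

Δs = (5.5 − 2.5)/9 = 1/3.
Left endpoints: 2.5, 17/6, 19/6, 3.5, 23/6, 25/6, 4.5, 29/6, 31/6.
f(2.5) ≈ 2.9155, f(17/6) ≈ 3.0822, f(19/6) ≈ 3.2404, f(3.5) ≈ 3.3912, f(23/6) ≈ 3.5355, f(25/6) ≈ 3.6742, f(4.5) ≈ 3.8079, f(29/6) ≈ 3.9370, f(31/6) ≈ 4.0620.
Sum = Δs · [f(2.5) + f(17/6) + f(19/6) + ...].
Sum ≈ 10.5486.

10.5486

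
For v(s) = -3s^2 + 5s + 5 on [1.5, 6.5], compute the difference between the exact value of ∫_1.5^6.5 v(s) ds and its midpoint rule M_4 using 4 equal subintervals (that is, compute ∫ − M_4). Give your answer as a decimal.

-1.953125

Exact integral: ∫_1.5^6.5 v(s) ds = -146.25.
M_4 = -144.296875.
Error = -146.25 − (-144.296875) = -1.953125.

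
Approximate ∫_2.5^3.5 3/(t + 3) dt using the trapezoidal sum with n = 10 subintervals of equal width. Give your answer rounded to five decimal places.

Δt = (3.5 − 2.5)/10 = 0.1.
f(2.5) = 6/11, f(2.6) = 15/28, f(2.7) = 10/19, f(2.8) = 15/29, f(2.9) = 30/59, f(3) = 0.5, f(3.1) = 30/61, f(3.2) = 15/31, f(3.3) = 10/21, f(3.4) = 0.46875, f(3.5) = 6/13.
T_10 = (Δt/2)·[f(t_0) + 2f(t_1) + ... + 2f(t_{9}) + f(t_10)].
Sum ≈ 0.50119.

0.50119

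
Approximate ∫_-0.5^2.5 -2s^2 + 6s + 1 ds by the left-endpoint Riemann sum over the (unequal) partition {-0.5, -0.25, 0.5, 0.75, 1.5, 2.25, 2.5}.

Subinterval widths: 0.25, 0.75, 0.25, 0.75, 0.75, 0.25.
Left endpoints: -0.5, -0.25, 0.5, 0.75, 1.5, 2.25.
f(-0.5) = -2.5, f(-0.25) = -0.625, f(0.5) = 3.5, f(0.75) = 4.375, f(1.5) = 5.5, f(2.25) = 4.375.
Sum = Σ Δs_i · f(s_i).
Sum = 8.28125.

8.28125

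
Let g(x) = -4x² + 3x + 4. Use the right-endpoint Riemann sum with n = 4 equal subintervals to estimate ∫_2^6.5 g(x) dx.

-362.390625

Δx = (6.5 − 2)/4 = 1.125.
Right endpoints: 3.125, 4.25, 5.375, 6.5.
g(3.125) = -25.6875, g(4.25) = -55.5, g(5.375) = -95.4375, g(6.5) = -145.5.
Sum = Δx · [g(3.125) + g(4.25) + g(5.375) + g(6.5)].
Sum = -362.390625.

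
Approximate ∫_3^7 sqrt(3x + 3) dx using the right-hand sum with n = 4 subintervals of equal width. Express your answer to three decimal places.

Δx = (7 − 3)/4 = 1.
Right endpoints: 4, 5, 6, 7.
f(4) ≈ 3.873, f(5) ≈ 4.243, f(6) ≈ 4.583, f(7) ≈ 4.899.
Sum = Δx · [f(4) + f(5) + f(6) + f(7)].
Sum ≈ 17.597.

17.597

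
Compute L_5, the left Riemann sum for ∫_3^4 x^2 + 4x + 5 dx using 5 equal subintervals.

Δx = (4 − 3)/5 = 0.2.
Left endpoints: 3, 3.2, 3.4, 3.6, 3.8.
f(3) = 26, f(3.2) = 28.04, f(3.4) = 30.16, f(3.6) = 32.36, f(3.8) = 34.64.
Sum = Δx · [f(3) + f(3.2) + f(3.4) + f(3.6) + f(3.8)].
Sum = 30.24.

30.24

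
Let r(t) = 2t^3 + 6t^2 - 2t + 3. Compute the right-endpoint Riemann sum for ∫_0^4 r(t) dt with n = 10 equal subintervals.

297.12

Δt = (4 − 0)/10 = 0.4.
Right endpoints: 0.4, 0.8, 1.2, 1.6, 2, 2.4, 2.8, 3.2, 3.6, 4.
r(0.4) = 3.288, r(0.8) = 6.264, r(1.2) = 12.696, r(1.6) = 23.352, r(2) = 39, r(2.4) = 60.408, r(2.8) = 88.344, r(3.2) = 123.576, r(3.6) = 166.872, r(4) = 219.
Sum = Δt · [r(0.4) + r(0.8) + r(1.2) + ...].
Sum = 297.12.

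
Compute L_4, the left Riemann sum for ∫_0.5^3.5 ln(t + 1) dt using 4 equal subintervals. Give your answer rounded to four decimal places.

Δt = (3.5 − 0.5)/4 = 0.75.
Left endpoints: 0.5, 1.25, 2, 2.75.
f(0.5) ≈ 0.4055, f(1.25) ≈ 0.8109, f(2) ≈ 1.0986, f(2.75) ≈ 1.3218.
Sum = Δt · [f(0.5) + f(1.25) + f(2) + f(2.75)].
Sum ≈ 2.7276.

2.7276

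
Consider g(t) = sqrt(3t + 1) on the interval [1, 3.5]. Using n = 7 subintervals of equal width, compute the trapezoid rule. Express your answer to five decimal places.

Δt = (3.5 − 1)/7 = 5/14.
g(1) ≈ 2.00000, g(19/14) ≈ 2.25198, g(12/7) ≈ 2.47848, g(29/14) ≈ 2.68594, g(17/7) ≈ 2.87849, g(39/14) ≈ 3.05894, g(22/7) ≈ 3.22933, g(3.5) ≈ 3.39116.
T_7 = (Δt/2)·[g(t_0) + 2g(t_1) + ... + 2g(t_{6}) + g(t_7)].
Sum ≈ 6.88527.

6.88527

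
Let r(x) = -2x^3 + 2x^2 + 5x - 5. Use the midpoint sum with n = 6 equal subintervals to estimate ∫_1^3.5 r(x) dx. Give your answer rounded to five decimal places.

Δx = (3.5 − 1)/6 = 5/12.
Midpoints: 29/24, 1.625, 49/24, 59/24, 2.875, 79/24.
r(29/24) = 2995/6912, r(1.625) = -0.17578125, r(49/24) = -24025/6912, r(59/24) = -71435/6912, r(2.875) = -21.62109375, r(79/24) = -264055/6912.
Sum = Δx · [r(29/24) + r(1.625) + r(49/24) + ...].
Sum ≈ -30.57364.

-30.57364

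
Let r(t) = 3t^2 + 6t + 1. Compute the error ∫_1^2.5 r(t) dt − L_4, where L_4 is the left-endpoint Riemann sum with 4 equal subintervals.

Exact integral: ∫_1^2.5 r(t) dt = 31.875.
L_4 = 27.33984375.
Error = 31.875 − 27.33984375 = 4.53515625.

4.53515625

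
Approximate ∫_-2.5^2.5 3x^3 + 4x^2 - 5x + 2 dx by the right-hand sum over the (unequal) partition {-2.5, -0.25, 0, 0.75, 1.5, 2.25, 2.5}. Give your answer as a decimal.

69.03515625

Subinterval widths: 2.25, 0.25, 0.75, 0.75, 0.75, 0.25.
Right endpoints: -0.25, 0, 0.75, 1.5, 2.25, 2.5.
f(-0.25) = 3.453125, f(0) = 2, f(0.75) = 1.765625, f(1.5) = 13.625, f(2.25) = 45.171875, f(2.5) = 61.375.
Sum = Σ Δx_i · f(x_i).
Sum = 69.03515625.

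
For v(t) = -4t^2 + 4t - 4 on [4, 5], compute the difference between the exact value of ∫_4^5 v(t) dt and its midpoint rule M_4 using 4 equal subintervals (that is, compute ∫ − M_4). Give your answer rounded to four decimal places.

Exact integral: ∫_4^5 v(t) dt ≈ -67.333333.
M_4 = -67.3125.
Error ≈ -67.333333 − (-67.3125) ≈ -0.0208.

-0.0208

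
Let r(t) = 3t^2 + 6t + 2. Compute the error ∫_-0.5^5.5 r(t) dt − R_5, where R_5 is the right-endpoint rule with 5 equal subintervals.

Exact integral: ∫_-0.5^5.5 r(t) dt = 268.5.
R_5 = 348.42.
Error = 268.5 − 348.42 = -79.92.

-79.92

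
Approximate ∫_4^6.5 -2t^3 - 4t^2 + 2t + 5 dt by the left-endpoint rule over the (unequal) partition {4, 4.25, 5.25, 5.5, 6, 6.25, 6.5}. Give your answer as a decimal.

-868.453125

Subinterval widths: 0.25, 1, 0.25, 0.5, 0.25, 0.25.
Left endpoints: 4, 4.25, 5.25, 5.5, 6, 6.25.
f(4) = -179, f(4.25) = -212.28125, f(5.25) = -384.15625, f(5.5) = -437.75, f(6) = -559, f(6.25) = -627.03125.
Sum = Σ Δt_i · f(t_i).
Sum = -868.453125.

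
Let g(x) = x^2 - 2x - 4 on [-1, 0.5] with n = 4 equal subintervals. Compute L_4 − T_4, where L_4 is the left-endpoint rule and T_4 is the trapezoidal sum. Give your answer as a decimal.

0.703125

L_4 = -4.13671875.
T_4 = -4.83984375.
L_4 − T_4 = 0.703125.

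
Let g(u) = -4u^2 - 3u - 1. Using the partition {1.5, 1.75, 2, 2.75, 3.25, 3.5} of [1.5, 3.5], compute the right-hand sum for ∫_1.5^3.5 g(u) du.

-81.625

Subinterval widths: 0.25, 0.25, 0.75, 0.5, 0.25.
Right endpoints: 1.75, 2, 2.75, 3.25, 3.5.
g(1.75) = -18.5, g(2) = -23, g(2.75) = -39.5, g(3.25) = -53, g(3.5) = -60.5.
Sum = Σ Δu_i · g(u_i).
Sum = -81.625.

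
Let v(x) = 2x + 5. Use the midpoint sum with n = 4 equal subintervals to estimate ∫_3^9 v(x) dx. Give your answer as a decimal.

102

Δx = (9 − 3)/4 = 1.5.
Midpoints: 3.75, 5.25, 6.75, 8.25.
v(3.75) = 12.5, v(5.25) = 15.5, v(6.75) = 18.5, v(8.25) = 21.5.
Sum = Δx · [v(3.75) + v(5.25) + v(6.75) + v(8.25)].
Sum = 102.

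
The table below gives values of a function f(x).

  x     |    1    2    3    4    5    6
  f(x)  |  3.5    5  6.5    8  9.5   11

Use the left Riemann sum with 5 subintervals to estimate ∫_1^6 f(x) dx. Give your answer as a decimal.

32.5

Δx = 1.
Sum = 1·[3.5 + 5 + 6.5 + 8 + 9.5] = 32.5.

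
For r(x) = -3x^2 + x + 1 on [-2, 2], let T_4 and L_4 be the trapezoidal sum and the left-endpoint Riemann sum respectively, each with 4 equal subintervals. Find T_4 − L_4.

T_4 = -14.
L_4 = -16.
T_4 − L_4 = 2.

2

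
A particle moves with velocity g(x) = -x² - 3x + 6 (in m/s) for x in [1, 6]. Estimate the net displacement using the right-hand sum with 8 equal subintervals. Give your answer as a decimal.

Δx = (6 − 1)/8 = 0.625.
Right endpoints: 1.625, 2.25, 2.875, 3.5, 4.125, 4.75, 5.375, 6.
g(1.625) = -1.515625, g(2.25) = -5.8125, g(2.875) = -10.890625, g(3.5) = -16.75, g(4.125) = -23.390625, g(4.75) = -30.8125, g(5.375) = -39.015625, g(6) = -48.
Sum = Δx · [g(1.625) + g(2.25) + g(2.875) + ...].
Sum = -110.1171875.

-110.1171875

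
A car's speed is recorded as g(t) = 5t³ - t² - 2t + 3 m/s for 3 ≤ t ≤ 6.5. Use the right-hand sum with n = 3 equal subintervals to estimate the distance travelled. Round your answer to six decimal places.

2779.324074

Δt = (6.5 − 3)/3 = 7/6.
Right endpoints: 25/6, 16/3, 6.5.
g(25/6) = 73223/216, g(16/3) = 19505/27, g(6.5) = 1320.875.
Sum = Δt · [g(25/6) + g(16/3) + g(6.5)].
Sum ≈ 2779.324074.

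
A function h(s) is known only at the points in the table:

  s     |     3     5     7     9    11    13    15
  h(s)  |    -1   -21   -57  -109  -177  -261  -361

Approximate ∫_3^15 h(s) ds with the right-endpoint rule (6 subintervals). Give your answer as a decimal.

Δs = 2.
Sum = 2·[(-21) + (-57) + (-109) + (-177) + (-261) + (-361)] = -1972.

-1972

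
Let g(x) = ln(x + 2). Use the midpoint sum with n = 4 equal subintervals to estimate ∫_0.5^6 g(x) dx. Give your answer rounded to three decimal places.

Δx = (6 − 0.5)/4 = 1.375.
Midpoints: 1.1875, 2.5625, 3.9375, 5.3125.
g(1.1875) ≈ 1.159, g(2.5625) ≈ 1.518, g(3.9375) ≈ 1.781, g(5.3125) ≈ 1.990.
Sum = Δx · [g(1.1875) + g(2.5625) + g(3.9375) + g(5.3125)].
Sum ≈ 8.866.

8.866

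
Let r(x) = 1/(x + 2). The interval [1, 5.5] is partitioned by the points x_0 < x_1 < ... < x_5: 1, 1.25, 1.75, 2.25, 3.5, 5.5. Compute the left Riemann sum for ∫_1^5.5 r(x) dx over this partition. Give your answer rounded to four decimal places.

1.0283

Subinterval widths: 0.25, 0.5, 0.5, 1.25, 2.
Left endpoints: 1, 1.25, 1.75, 2.25, 3.5.
r(1) = 1/3, r(1.25) = 4/13, r(1.75) = 4/15, r(2.25) = 4/17, r(3.5) = 2/11.
Sum = Σ Δx_i · r(x_i).
Sum ≈ 1.0283.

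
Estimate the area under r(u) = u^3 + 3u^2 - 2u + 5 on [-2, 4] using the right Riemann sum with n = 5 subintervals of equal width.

216.24

Δu = (4 − (-2))/5 = 1.2.
Right endpoints: -0.8, 0.4, 1.6, 2.8, 4.
r(-0.8) = 8.008, r(0.4) = 4.744, r(1.6) = 13.576, r(2.8) = 44.872, r(4) = 109.
Sum = Δu · [r(-0.8) + r(0.4) + r(1.6) + r(2.8) + r(4)].
Sum = 216.24.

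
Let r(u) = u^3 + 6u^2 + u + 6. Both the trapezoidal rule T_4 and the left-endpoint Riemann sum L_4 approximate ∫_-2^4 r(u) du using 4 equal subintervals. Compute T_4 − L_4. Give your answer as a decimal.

T_4 = 266.25.
L_4 = 153.75.
T_4 − L_4 = 112.5.

112.5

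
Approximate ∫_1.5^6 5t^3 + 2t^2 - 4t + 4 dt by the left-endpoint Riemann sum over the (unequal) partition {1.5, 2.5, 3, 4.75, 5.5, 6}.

Subinterval widths: 1, 0.5, 1.75, 0.75, 0.5.
Left endpoints: 1.5, 2.5, 3, 4.75, 5.5.
f(1.5) = 19.375, f(2.5) = 84.625, f(3) = 145, f(4.75) = 565.984375, f(5.5) = 874.375.
Sum = Σ Δt_i · f(t_i).
Sum = 1177.11328125.

1177.11328125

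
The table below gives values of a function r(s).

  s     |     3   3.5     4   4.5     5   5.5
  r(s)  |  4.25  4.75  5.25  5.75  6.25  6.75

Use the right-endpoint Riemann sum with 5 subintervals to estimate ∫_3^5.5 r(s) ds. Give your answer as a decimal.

14.375

Δs = 0.5.
Sum = 0.5·[4.75 + 5.25 + 5.75 + 6.25 + 6.75] = 14.375.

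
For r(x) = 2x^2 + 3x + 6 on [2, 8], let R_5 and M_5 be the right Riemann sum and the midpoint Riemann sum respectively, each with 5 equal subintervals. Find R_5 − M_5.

R_5 = 547.68.
M_5 = 460.56.
R_5 − M_5 = 87.12.

87.12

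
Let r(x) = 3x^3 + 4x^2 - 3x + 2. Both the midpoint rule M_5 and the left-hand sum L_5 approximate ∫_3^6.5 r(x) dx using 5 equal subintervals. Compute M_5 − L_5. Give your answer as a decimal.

282.8371875

M_5 = 1558.6571875.
L_5 = 1275.82.
M_5 − L_5 = 282.8371875.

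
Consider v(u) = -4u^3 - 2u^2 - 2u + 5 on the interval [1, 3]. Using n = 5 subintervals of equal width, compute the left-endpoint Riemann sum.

Δu = (3 − 1)/5 = 0.4.
Left endpoints: 1, 1.4, 1.8, 2.2, 2.6.
v(1) = -3, v(1.4) = -12.696, v(1.8) = -28.408, v(2.2) = -51.672, v(2.6) = -84.024.
Sum = Δu · [v(1) + v(1.4) + v(1.8) + v(2.2) + v(2.6)].
Sum = -71.92.

-71.92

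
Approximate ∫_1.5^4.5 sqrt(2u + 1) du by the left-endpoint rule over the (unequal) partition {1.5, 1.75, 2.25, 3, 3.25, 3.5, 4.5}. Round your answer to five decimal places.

Subinterval widths: 0.25, 0.5, 0.75, 0.25, 0.25, 1.
Left endpoints: 1.5, 1.75, 2.25, 3, 3.25, 3.5.
f(1.5) ≈ 2.00000, f(1.75) ≈ 2.12132, f(2.25) ≈ 2.34521, f(3) ≈ 2.64575, f(3.25) ≈ 2.73861, f(3.5) ≈ 2.82843.
Sum = Σ Δu_i · f(u_i).
Sum ≈ 7.49408.

7.49408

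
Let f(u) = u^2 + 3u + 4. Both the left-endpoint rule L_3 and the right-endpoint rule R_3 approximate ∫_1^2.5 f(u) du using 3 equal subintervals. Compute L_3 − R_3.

L_3 = 16.375.
R_3 = 21.25.
L_3 − R_3 = -4.875.

-4.875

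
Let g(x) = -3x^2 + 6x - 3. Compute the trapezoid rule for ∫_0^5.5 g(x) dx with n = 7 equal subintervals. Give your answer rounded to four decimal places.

Δx = (5.5 − 0)/7 = 11/14.
g(0) = -3, g(11/14) = -27/196, g(11/7) = -48/49, g(33/14) = -1083/196, g(22/7) = -675/49, g(55/14) = -5043/196, g(33/7) = -2028/49, g(5.5) = -60.75.
T_7 = (Δx/2)·[g(x_0) + 2g(x_1) + ... + 2g(x_{6}) + g(x_7)].
Sum ≈ -93.8227.

-93.8227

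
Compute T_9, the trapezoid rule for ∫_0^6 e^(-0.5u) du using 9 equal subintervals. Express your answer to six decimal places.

1.917990

Δu = (6 − 0)/9 = 2/3.
f(0) ≈ 1.000000, f(2/3) ≈ 0.716531, f(4/3) ≈ 0.513417, f(2) ≈ 0.367879, f(8/3) ≈ 0.263597, f(10/3) ≈ 0.188876, f(4) ≈ 0.135335, f(14/3) ≈ 0.096972, f(16/3) ≈ 0.069483, f(6) ≈ 0.049787.
T_9 = (Δu/2)·[f(u_0) + 2f(u_1) + ... + 2f(u_{8}) + f(u_9)].
Sum ≈ 1.917990.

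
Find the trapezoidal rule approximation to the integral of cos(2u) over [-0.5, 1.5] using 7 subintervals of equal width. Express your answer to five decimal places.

Δu = (1.5 − (-0.5))/7 = 2/7.
f(-0.5) ≈ 0.54030, f(-3/14) ≈ 0.90956, f(1/14) ≈ 0.98981, f(5/14) ≈ 0.75556, f(9/14) ≈ 0.28124, f(13/14) ≈ -0.28245, f(17/14) ≈ -0.75639, f(1.5) ≈ -0.98999.
T_7 = (Δu/2)·[f(u_0) + 2f(u_1) + ... + 2f(u_{6}) + f(u_7)].
Sum ≈ 0.47785.

0.47785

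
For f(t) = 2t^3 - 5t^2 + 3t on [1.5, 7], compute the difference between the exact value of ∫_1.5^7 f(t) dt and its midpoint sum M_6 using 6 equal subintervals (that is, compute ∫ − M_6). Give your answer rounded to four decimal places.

Exact integral: ∫_1.5^7 f(t) dt ≈ 702.052083.
M_6 ≈ 694.156973.
Error ≈ 702.052083 − 694.156973 ≈ 7.8951.

7.8951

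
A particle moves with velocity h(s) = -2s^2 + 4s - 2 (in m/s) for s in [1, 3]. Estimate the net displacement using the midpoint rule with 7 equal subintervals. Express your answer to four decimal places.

-5.3061

Δs = (3 − 1)/7 = 2/7.
Midpoints: 8/7, 10/7, 12/7, 2, 16/7, 18/7, 20/7.
h(8/7) = -2/49, h(10/7) = -18/49, h(12/7) = -50/49, h(2) = -2, h(16/7) = -162/49, h(18/7) = -242/49, h(20/7) = -338/49.
Sum = Δs · [h(8/7) + h(10/7) + h(12/7) + ...].
Sum ≈ -5.3061.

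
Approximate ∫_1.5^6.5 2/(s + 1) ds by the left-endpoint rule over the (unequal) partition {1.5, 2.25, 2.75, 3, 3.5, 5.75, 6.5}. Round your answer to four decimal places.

2.5132

Subinterval widths: 0.75, 0.5, 0.25, 0.5, 2.25, 0.75.
Left endpoints: 1.5, 2.25, 2.75, 3, 3.5, 5.75.
f(1.5) = 0.8, f(2.25) = 8/13, f(2.75) = 8/15, f(3) = 0.5, f(3.5) = 4/9, f(5.75) = 8/27.
Sum = Σ Δs_i · f(s_i).
Sum ≈ 2.5132.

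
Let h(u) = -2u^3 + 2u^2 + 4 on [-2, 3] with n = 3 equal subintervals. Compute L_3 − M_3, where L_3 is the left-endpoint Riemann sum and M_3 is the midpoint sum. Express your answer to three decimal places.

46.528

L_3 ≈ 58.51852.
M_3 ≈ 11.99074.
L_3 − M_3 ≈ 46.528.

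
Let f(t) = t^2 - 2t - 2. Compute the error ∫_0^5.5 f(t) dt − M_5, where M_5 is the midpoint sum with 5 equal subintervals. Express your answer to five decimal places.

Exact integral: ∫_0^5.5 f(t) dt ≈ 14.2083333.
M_5 = 13.65375.
Error ≈ 14.2083333 − 13.65375 ≈ 0.55458.

0.55458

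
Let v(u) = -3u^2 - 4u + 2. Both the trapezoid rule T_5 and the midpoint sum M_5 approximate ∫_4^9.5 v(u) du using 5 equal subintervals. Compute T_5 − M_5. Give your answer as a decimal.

-4.99125

T_5 = -934.2025.
M_5 = -929.21125.
T_5 − M_5 = -4.99125.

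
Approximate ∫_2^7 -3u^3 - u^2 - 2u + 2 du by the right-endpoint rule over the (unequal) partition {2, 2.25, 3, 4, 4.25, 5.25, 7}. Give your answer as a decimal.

-2736.3203125

Subinterval widths: 0.25, 0.75, 1, 0.25, 1, 1.75.
Right endpoints: 2.25, 3, 4, 4.25, 5.25, 7.
f(2.25) = -41.734375, f(3) = -94, f(4) = -214, f(4.25) = -254.859375, f(5.25) = -470.171875, f(7) = -1090.
Sum = Σ Δu_i · f(u_i).
Sum = -2736.3203125.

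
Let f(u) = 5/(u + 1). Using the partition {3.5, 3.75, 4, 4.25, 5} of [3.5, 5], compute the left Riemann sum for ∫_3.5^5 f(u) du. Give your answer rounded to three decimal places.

Subinterval widths: 0.25, 0.25, 0.25, 0.75.
Left endpoints: 3.5, 3.75, 4, 4.25.
f(3.5) = 10/9, f(3.75) = 20/19, f(4) = 1, f(4.25) = 20/21.
Sum = Σ Δu_i · f(u_i).
Sum ≈ 1.505.

1.505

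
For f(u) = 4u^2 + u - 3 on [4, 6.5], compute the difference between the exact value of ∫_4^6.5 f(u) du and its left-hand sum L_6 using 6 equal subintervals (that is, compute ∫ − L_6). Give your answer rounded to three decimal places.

22.106

Exact integral: ∫_4^6.5 f(u) du ≈ 286.45833.
L_6 ≈ 264.35185.
Error ≈ 286.45833 − 264.35185 ≈ 22.106.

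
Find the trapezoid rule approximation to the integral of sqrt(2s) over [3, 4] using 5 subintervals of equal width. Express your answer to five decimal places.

2.64331

Δs = (4 − 3)/5 = 0.2.
f(3) ≈ 2.44949, f(3.2) ≈ 2.52982, f(3.4) ≈ 2.60768, f(3.6) ≈ 2.68328, f(3.8) ≈ 2.75681, f(4) ≈ 2.82843.
T_5 = (Δs/2)·[f(s_0) + 2f(s_1) + ... + 2f(s_{4}) + f(s_5)].
Sum ≈ 2.64331.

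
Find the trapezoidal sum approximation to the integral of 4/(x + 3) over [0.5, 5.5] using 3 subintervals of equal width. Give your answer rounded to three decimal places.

3.610

Δx = (5.5 − 0.5)/3 = 5/3.
f(0.5) = 8/7, f(13/6) = 24/31, f(23/6) = 24/41, f(5.5) = 8/17.
T_3 = (Δx/2)·[f(x_0) + 2f(x_1) + 2f(x_2) + f(x_3)].
Sum ≈ 3.610.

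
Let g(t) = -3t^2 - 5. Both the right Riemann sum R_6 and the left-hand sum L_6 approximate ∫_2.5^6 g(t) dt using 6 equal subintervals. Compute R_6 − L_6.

R_6 ≈ -244.5017361.
L_6 ≈ -192.4392361.
R_6 − L_6 = -52.0625.

-52.0625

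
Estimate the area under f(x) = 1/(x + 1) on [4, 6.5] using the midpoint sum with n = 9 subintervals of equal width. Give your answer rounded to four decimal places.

Δx = (6.5 − 4)/9 = 5/18.
Midpoints: 149/36, 53/12, 169/36, 179/36, 5.25, 199/36, 209/36, 73/12, 229/36.
f(149/36) = 36/185, f(53/12) = 12/65, f(169/36) = 36/205, f(179/36) = 36/215, f(5.25) = 0.16, f(199/36) = 36/235, f(209/36) = 36/245, f(73/12) = 12/85, f(229/36) = 36/265.
Sum = Δx · [f(149/36) + f(53/12) + f(169/36) + ...].
Sum ≈ 0.4054.

0.4054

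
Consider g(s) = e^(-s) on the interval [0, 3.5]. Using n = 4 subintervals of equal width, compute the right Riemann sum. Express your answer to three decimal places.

Δs = (3.5 − 0)/4 = 0.875.
Right endpoints: 0.875, 1.75, 2.625, 3.5.
g(0.875) ≈ 0.417, g(1.75) ≈ 0.174, g(2.625) ≈ 0.072, g(3.5) ≈ 0.030.
Sum = Δs · [g(0.875) + g(1.75) + g(2.625) + g(3.5)].
Sum ≈ 0.607.

0.607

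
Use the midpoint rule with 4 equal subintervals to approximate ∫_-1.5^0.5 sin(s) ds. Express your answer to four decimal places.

Δs = (0.5 − (-1.5))/4 = 0.5.
Midpoints: -1.25, -0.75, -0.25, 0.25.
f(-1.25) ≈ -0.9490, f(-0.75) ≈ -0.6816, f(-0.25) ≈ -0.2474, f(0.25) ≈ 0.2474.
Sum = Δs · [f(-1.25) + f(-0.75) + f(-0.25) + f(0.25)].
Sum ≈ -0.8153.

-0.8153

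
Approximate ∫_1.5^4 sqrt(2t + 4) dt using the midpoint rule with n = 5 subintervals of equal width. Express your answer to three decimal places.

7.684

Δt = (4 − 1.5)/5 = 0.5.
Midpoints: 1.75, 2.25, 2.75, 3.25, 3.75.
f(1.75) ≈ 2.739, f(2.25) ≈ 2.915, f(2.75) ≈ 3.082, f(3.25) ≈ 3.240, f(3.75) ≈ 3.391.
Sum = Δt · [f(1.75) + f(2.25) + f(2.75) + f(3.25) + f(3.75)].
Sum ≈ 7.684.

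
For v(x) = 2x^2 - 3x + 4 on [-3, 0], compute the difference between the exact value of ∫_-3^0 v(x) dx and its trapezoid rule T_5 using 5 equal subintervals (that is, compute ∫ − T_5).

-0.36

Exact integral: ∫_-3^0 v(x) dx = 43.5.
T_5 = 43.86.
Error = 43.5 − 43.86 = -0.36.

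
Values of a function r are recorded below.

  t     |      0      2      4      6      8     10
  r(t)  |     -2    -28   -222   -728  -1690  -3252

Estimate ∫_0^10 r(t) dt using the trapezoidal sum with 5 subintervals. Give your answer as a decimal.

-8590

Δt = 2.
T_5 = (2/2)·[(-2) + 2·(-28) + 2·(-222) + 2·(-728) + 2·(-1690) + (-3252)] = -8590.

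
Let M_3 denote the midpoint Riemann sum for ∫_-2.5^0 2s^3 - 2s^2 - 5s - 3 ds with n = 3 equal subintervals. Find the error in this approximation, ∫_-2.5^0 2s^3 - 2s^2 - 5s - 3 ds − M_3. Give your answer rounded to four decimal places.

Exact integral: ∫_-2.5^0 f(s) ds ≈ -21.822917.
M_3 ≈ -20.448495.
Error ≈ -21.822917 − (-20.448495) ≈ -1.3744.

-1.3744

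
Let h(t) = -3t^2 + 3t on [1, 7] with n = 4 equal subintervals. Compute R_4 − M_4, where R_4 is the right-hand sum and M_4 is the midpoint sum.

R_4 = -371.25.
M_4 = -266.625.
R_4 − M_4 = -104.625.

-104.625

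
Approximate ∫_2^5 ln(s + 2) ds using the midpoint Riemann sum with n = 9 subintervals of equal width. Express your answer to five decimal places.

Δs = (5 − 2)/9 = 1/3.
Midpoints: 13/6, 2.5, 17/6, 19/6, 3.5, 23/6, 25/6, 4.5, 29/6.
f(13/6) ≈ 1.42712, f(2.5) ≈ 1.50408, f(17/6) ≈ 1.57554, f(19/6) ≈ 1.64223, f(3.5) ≈ 1.70475, f(23/6) ≈ 1.76359, f(25/6) ≈ 1.81916, f(4.5) ≈ 1.87180, f(29/6) ≈ 1.92181.
Sum = Δs · [f(13/6) + f(2.5) + f(17/6) + ...].
Sum ≈ 5.07669.

5.07669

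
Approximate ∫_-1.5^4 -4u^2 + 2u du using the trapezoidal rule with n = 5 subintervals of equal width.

-80.52

Δu = (4 − (-1.5))/5 = 1.1.
f(-1.5) = -12, f(-0.4) = -1.44, f(0.7) = -0.56, f(1.8) = -9.36, f(2.9) = -27.84, f(4) = -56.
T_5 = (Δu/2)·[f(u_0) + 2f(u_1) + ... + 2f(u_{4}) + f(u_5)].
Sum = -80.52.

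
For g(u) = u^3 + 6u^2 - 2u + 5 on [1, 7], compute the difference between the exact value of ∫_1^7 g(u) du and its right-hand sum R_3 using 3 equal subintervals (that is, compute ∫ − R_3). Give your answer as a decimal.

-690

Exact integral: ∫_1^7 g(u) du = 1266.
R_3 = 1956.
Error = 1266 − 1956 = -690.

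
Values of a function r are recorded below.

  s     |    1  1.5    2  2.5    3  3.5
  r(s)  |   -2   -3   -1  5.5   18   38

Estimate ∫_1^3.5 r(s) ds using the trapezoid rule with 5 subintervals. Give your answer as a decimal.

Δs = 0.5.
T_5 = (0.5/2)·[(-2) + 2·(-3) + 2·(-1) + 2·5.5 + 2·18 + 38] = 18.75.

18.75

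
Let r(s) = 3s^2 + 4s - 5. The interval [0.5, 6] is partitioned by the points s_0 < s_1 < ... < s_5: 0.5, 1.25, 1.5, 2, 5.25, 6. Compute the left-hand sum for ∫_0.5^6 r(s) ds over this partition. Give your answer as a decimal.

Subinterval widths: 0.75, 0.25, 0.5, 3.25, 0.75.
Left endpoints: 0.5, 1.25, 1.5, 2, 5.25.
r(0.5) = -2.25, r(1.25) = 4.6875, r(1.5) = 7.75, r(2) = 15, r(5.25) = 98.6875.
Sum = Σ Δs_i · r(s_i).
Sum = 126.125.

126.125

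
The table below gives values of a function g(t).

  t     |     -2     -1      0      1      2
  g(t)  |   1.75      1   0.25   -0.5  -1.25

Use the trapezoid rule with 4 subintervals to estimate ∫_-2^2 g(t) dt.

Δt = 1.
T_4 = (1/2)·[1.75 + 2·1 + 2·0.25 + 2·(-0.5) + (-1.25)] = 1.

1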